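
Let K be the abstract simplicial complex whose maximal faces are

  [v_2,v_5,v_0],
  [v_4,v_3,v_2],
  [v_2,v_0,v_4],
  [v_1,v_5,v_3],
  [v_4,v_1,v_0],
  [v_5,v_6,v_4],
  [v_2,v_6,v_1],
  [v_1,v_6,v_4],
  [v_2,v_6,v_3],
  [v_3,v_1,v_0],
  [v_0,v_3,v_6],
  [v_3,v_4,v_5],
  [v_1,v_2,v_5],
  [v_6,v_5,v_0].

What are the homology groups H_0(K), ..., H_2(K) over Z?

We work with the vertex ordering v_0 < v_1 < v_2 < v_3 < v_4 < v_5 < v_6. The simplices of K, each written with vertices in increasing order, are:

  0-simplices (7): [v_0], [v_1], [v_2], [v_3], [v_4], [v_5], [v_6]
  1-simplices (21): (21 of them)
  2-simplices (14): (14 of them)

so the chain groups are C_0 ≅ Z^7, C_1 ≅ Z^21, C_2 ≅ Z^14.

∂_1: C_1 → C_0 sends each edge [p,q] (with p < q) to q − p. For instance
  ∂[v_2,v_3] = [v_3] − [v_2].
The resulting 7×21 matrix has rank 6, and its Smith normal form has invariant factors (1,1,1,1,1,1).

∂_2: C_2 → C_1 acts by ∂[p,q,r] = [q,r] − [p,r] + [p,q]. For instance
  ∂[v_0,v_3,v_6] = [v_3,v_6] − [v_0,v_6] + [v_0,v_3],
  ∂[v_0,v_1,v_4] = [v_1,v_4] − [v_0,v_4] + [v_0,v_1].
The resulting 21×14 matrix has rank 13, and its Smith normal form has invariant factors (1,1,1,1,1,1,1,1,1,1,1,1,1).

Now H_k = ker ∂_k / im ∂_{k+1}, so:

  H_0: rank C_0 − rank ∂_1 = 7 − 6 = 1, and the invariant factors of ∂_1 are all 1, so H_0 = Z.
  H_1: rank ker ∂_1 − rank ∂_2 = (21 − 6) − 13 = 2, and the invariant factors of ∂_2 are all 1, so H_1 = Z^2.
  H_2: rank ker ∂_2 − rank ∂_3 = (14 − 13) − 0 = 1, and there is no ∂_3, so H_2 = Z.

(K is a triangulation of the torus T^2.)

H_0 = Z,  H_1 = Z^2,  H_2 = Z.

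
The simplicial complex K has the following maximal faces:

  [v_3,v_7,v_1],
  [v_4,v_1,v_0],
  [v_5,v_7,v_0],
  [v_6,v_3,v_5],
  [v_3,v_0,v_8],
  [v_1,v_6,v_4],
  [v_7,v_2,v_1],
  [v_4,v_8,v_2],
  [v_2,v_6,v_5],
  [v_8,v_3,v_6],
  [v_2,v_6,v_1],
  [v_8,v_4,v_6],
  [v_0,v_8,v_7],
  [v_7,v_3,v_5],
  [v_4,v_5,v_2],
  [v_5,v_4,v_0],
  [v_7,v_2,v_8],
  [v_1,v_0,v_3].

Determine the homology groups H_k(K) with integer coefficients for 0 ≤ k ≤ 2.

Order the vertices as v_0 < v_1 < v_2 < v_3 < v_4 < v_5 < v_6 < v_7 < v_8. Listing each simplex with vertices in this order, K has dimension 2 with simplices:

  0-simplices (9): [v_0], [v_1], [v_2], [v_3], [v_4], [v_5], [v_6], [v_7], [v_8]
  1-simplices (27): (27 of them)
  2-simplices (18): (18 of them)

giving chain groups C_0 ≅ Z^9, C_1 ≅ Z^27, C_2 ≅ Z^18.

The boundary map ∂_1: C_1 → C_0 sends each edge [p,q] (with p < q) to q − p.
As a 9×27 matrix over Z this has rank 8, with invariant factors (1,1,1,1,1,1,1,1).

∂_2: C_2 → C_1 acts by ∂[p,q,r] = [q,r] − [p,r] + [p,q]. For instance
  ∂[v_3,v_6,v_8] = [v_6,v_8] − [v_3,v_8] + [v_3,v_6],
  ∂[v_0,v_7,v_8] = [v_7,v_8] − [v_0,v_8] + [v_0,v_7].
The resulting 27×18 matrix has rank 18, and its Smith normal form has invariant factors (1,1,1,1,1,1,1,1,1,1,1,1,1,1,1,1,1,2).

From H_k ≅ ker(∂_k) / im(∂_{k+1}) we obtain:

  H_0: rank C_0 − rank ∂_1 = 9 − 8 = 1, and the invariant factors of ∂_1 are all 1, so H_0 ≅ Z.
  H_1: rank ker ∂_1 − rank ∂_2 = (27 − 8) − 18 = 1, and ∂_2 has invariant factor 2 > 1, so H_1 ≅ Z ⊕ Z/2Z.
  H_2: rank ker ∂_2 − rank ∂_3 = (18 − 18) − 0 = 0, and there is no ∂_3, so H_2 ≅ 0.

H_0 = Z,  H_1 = Z ⊕ Z/2Z,  H_2 = 0.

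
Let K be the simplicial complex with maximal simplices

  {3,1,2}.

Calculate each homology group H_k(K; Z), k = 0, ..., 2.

H_0 = Z,  H_1 = 0,  H_2 = 0.

Take the total order 1 < 2 < 3 on the vertex set. Then K (dimension 2) consists of the simplices:

  0-simplices (3): [1], [2], [3]
  1-simplices (3): [1,2], [1,3], [2,3]
  2-simplices (1): [1,2,3]

giving chain groups C_0 ≅ Z^3, C_1 ≅ Z^3, C_2 ≅ Z^1.

Boundary ∂_1: C_1 → C_0 maps an edge to its endpoints' difference, ∂[p,q] = q − p.
As a 3×3 matrix over Z this has rank 2, with invariant factors (1,1).

∂_2: C_2 → C_1 acts by ∂[p,q,r] = [q,r] − [p,r] + [p,q]. For instance
  ∂[1,2,3] = [2,3] − [1,3] + [1,2].
The 3×1 boundary matrix has rank 1 and Smith normal form diag(1).

Computing H_k = (kernel of ∂_k) / (image of ∂_{k+1}):

  H_0: rank C_0 − rank ∂_1 = 3 − 2 = 1, and the invariant factors of ∂_1 are all 1, so H_0 ≅ Z.
  H_1: rank ker ∂_1 − rank ∂_2 = (3 − 2) − 1 = 0, and the invariant factors of ∂_2 are all 1, so H_1 ≅ 0.
  H_2: rank ker ∂_2 − rank ∂_3 = (1 − 1) − 0 = 0, and there is no ∂_3, so H_2 ≅ 0.

As a check, the Euler characteristic is 3 − 3 + 1 = 1, which agrees with 1 − 0 + 0 = 1.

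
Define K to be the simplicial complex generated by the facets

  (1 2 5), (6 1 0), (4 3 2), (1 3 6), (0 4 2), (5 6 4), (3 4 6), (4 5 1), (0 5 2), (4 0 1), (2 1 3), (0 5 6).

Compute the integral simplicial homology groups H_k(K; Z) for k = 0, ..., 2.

K has 7 vertices, 18 edges, 12 triangles.
rank ∂_0 = 0, rank ∂_1 = 6 ⇒ b_0 = 7 − 0 − 6 = 1; all invariant factors of ∂_1 are 1 so no torsion. So H_0 = Z.
rank ∂_1 = 6, rank ∂_2 = 12 ⇒ b_1 = 18 − 6 − 12 = 0; ∂_2 has invariant factor(s) [2] giving torsion. So H_1 = Z/2.
rank ∂_2 = 12, rank ∂_3 = 0 ⇒ b_2 = 12 − 12 − 0 = 0. So H_2 = 0.

H_0 ≅ Z,  H_1 ≅ Z/2,  H_2 = 0.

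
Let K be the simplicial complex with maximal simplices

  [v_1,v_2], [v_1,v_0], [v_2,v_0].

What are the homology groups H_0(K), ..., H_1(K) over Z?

H_0 ≅ Z,  H_1 ≅ Z.

Take the total order v_0 < v_1 < v_2 on the vertex set. Then K (dimension 1) consists of the simplices:

  0-simplices (3): [v_0], [v_1], [v_2]
  1-simplices (3): [v_0,v_1], [v_0,v_2], [v_1,v_2]

Hence C_0 ≅ Z^3, C_1 ≅ Z^3.

∂_1: C_1 → C_0 maps an edge to its endpoints' difference, ∂[p,q] = q − p. For instance
  ∂[v_0,v_2] = [v_2] − [v_0].
The resulting 3×3 matrix has rank 2, and its Smith normal form has invariant factors (1,1).

Computing H_k = (kernel of ∂_k) / (image of ∂_{k+1}):

  H_0: rank C_0 − rank ∂_1 = 3 − 2 = 1, and the invariant factors of ∂_1 are all 1, so H_0 ≅ Z.
  H_1: rank ker ∂_1 − rank ∂_2 = (3 − 2) − 0 = 1, and there is no ∂_2, so H_1 ≅ Z.

(K is a triangulation of the circle S^1.)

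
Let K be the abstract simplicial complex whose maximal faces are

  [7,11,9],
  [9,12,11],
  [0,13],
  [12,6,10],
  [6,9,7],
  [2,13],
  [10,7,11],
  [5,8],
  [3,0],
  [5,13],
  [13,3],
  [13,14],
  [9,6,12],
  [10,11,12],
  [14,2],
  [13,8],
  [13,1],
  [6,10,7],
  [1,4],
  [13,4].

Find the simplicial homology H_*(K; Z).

H_0 = Z^2,  H_1 = Z^4,  H_2 = Z.

K has 15 vertices, 24 edges, 8 triangles.
rank ∂_0 = 0, rank ∂_1 = 13 ⇒ b_0 = 15 − 0 − 13 = 2; all invariant factors of ∂_1 are 1 so no torsion. So H_0 ≅ Z^2.
rank ∂_1 = 13, rank ∂_2 = 7 ⇒ b_1 = 24 − 13 − 7 = 4; all invariant factors of ∂_2 are 1 so no torsion. So H_1 ≅ Z^4.
rank ∂_2 = 7, rank ∂_3 = 0 ⇒ b_2 = 8 − 7 − 0 = 1. So H_2 ≅ Z.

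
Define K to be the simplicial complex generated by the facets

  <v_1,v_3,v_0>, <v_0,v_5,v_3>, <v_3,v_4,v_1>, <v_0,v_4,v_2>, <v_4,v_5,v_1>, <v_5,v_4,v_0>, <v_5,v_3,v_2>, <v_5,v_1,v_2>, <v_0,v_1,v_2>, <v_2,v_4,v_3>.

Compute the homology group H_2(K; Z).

Take the total order v_0 < v_1 < v_2 < v_3 < v_4 < v_5 on the vertex set. Then K (dimension 2) consists of the simplices:

  0-simplices (6): [v_0], [v_1], [v_2], [v_3], [v_4], [v_5]
  1-simplices (15): (15 of them)
  2-simplices (10): [v_0,v_1,v_2], [v_0,v_1,v_3], [v_0,v_2,v_4], [v_0,v_3,v_5], [v_0,v_4,v_5], [v_1,v_2,v_5], [v_1,v_3,v_4], [v_1,v_4,v_5], [v_2,v_3,v_4], [v_2,v_3,v_5]

giving chain groups C_0 ≅ Z^6, C_1 ≅ Z^15, C_2 ≅ Z^10.

The boundary map ∂_1: C_1 → C_0 is given by ∂[p,q] = [q] − [p]. For instance
  ∂[v_4,v_5] = [v_5] − [v_4].
As a 6×15 matrix over Z this has rank 5, with invariant factors (1,1,1,1,1).

The boundary map ∂_2: C_2 → C_1 sends each 2-simplex [p,q,r] to [q,r] − [p,r] + [p,q]. For instance
  ∂[v_0,v_3,v_5] = [v_3,v_5] − [v_0,v_5] + [v_0,v_3],
  ∂[v_2,v_3,v_4] = [v_3,v_4] − [v_2,v_4] + [v_2,v_3].
The resulting 15×10 matrix has rank 10, and its Smith normal form has invariant factors (1,1,1,1,1,1,1,1,1,2).

From H_k ≅ ker(∂_k) / im(∂_{k+1}) we obtain:

  H_2: rank ker ∂_2 − rank ∂_3 = (10 − 10) − 0 = 0, and there is no ∂_3, so H_2 ≅ 0.

(K is a triangulation of the real projective plane RP^2.)

H_2 = 0.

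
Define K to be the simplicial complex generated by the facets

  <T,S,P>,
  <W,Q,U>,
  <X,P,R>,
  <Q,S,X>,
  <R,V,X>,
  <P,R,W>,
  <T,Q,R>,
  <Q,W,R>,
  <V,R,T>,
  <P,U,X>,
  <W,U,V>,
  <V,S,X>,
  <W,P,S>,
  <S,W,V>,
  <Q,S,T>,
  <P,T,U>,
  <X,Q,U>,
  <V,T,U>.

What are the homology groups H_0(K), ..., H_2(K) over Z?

H_0 = Z,  H_1 = Z^2,  H_2 = Z.

We work with the vertex ordering P < Q < R < S < T < U < V < W < X. The simplices of K, each written with vertices in increasing order, are:

  0-simplices (9): P, Q, R, S, T, U, V, W, X
  1-simplices (27): PR, PS, PT, PU, PW, PX, QR, QS, QT, QU, QW, QX, RT, RV, RW, RX, ST, SV, SW, SX, TU, TV, UV, UW, UX, VW, VX
  2-simplices (18): PRW, PRX, PST, PSW, PTU, PUX, QRT, QRW, QST, QSX, QUW, QUX, RTV, RVX, SVW, SVX, TUV, UVW

Hence C_0 ≅ Z^9, C_1 ≅ Z^27, C_2 ≅ Z^18.

The boundary map ∂_1: C_1 → C_0 is given by ∂[p,q] = [q] − [p]. For instance
  ∂PT = T − P.
The resulting 9×27 matrix has rank 8, and its Smith normal form has invariant factors (1,1,1,1,1,1,1,1).

The boundary map ∂_2: C_2 → C_1 acts by ∂[p,q,r] = [q,r] − [p,r] + [p,q]. For instance
  ∂PRX = RX − PX + PR,
  ∂UVW = VW − UW + UV.
As a 27×18 matrix over Z this has rank 17, with invariant factors (1,1,1,1,1,1,1,1,1,1,1,1,1,1,1,1,1).

From H_k ≅ ker(∂_k) / im(∂_{k+1}) we obtain:

  H_0: rank C_0 − rank ∂_1 = 9 − 8 = 1, and the invariant factors of ∂_1 are all 1, so H_0 = Z.
  H_1: rank ker ∂_1 − rank ∂_2 = (27 − 8) − 17 = 2, and the invariant factors of ∂_2 are all 1, so H_1 = Z^2.
  H_2: rank ker ∂_2 − rank ∂_3 = (18 − 17) − 0 = 1, and there is no ∂_3, so H_2 = Z.

As a check, the Euler characteristic is 9 − 27 + 18 = 0, which agrees with 1 − 2 + 1 = 0.
(K is a triangulation of the torus T^2.)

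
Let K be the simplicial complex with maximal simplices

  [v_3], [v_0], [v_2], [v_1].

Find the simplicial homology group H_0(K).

We work with the vertex ordering v_0 < v_1 < v_2 < v_3. The simplices of K, each written with vertices in increasing order, are:

  0-simplices (4): [v_0], [v_1], [v_2], [v_3]

giving chain groups C_0 ≅ Z^4.

From H_k ≅ ker(∂_k) / im(∂_{k+1}) we obtain:

  H_0: rank C_0 − rank ∂_1 = 4 − 0 = 4, and there is no ∂_1, so H_0 ≅ Z^4.

H_0 = Z^4.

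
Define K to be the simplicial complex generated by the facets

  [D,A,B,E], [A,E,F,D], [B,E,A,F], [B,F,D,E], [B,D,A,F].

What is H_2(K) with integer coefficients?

H_2 ≅ 0.

Order the vertices as A < B < D < E < F. Listing each simplex with vertices in this order, K has dimension 3 with simplices:

  0-simplices (5): A, B, D, E, F
  1-simplices (10): AB, AD, AE, AF, BD, BE, BF, DE, DF, EF
  2-simplices (10): ABD, ABE, ABF, ADE, ADF, AEF, BDE, BDF, BEF, DEF
  3-simplices (5): ABDE, ABDF, ABEF, ADEF, BDEF

Hence C_0 ≅ Z^5, C_1 ≅ Z^10, C_2 ≅ Z^10, C_3 ≅ Z^5.

Boundary ∂_1: C_1 → C_0 sends each edge [p,q] (with p < q) to q − p.
The resulting 5×10 matrix has rank 4, and its Smith normal form has invariant factors (1,1,1,1).

Boundary ∂_2: C_2 → C_1 maps a triangle to the signed sum of its edges. For instance
  ∂ADE = DE − AE + AD,
  ∂DEF = EF − DF + DE.
As a 10×10 matrix over Z this has rank 6, with invariant factors (1,1,1,1,1,1).

Boundary ∂_3: C_3 → C_2 sends each 3-simplex σ to the alternating sum Σ_i (−1)^i (σ with its i-th vertex removed). For instance
  ∂ABDF = BDF − ADF + ABF − ABD,
  ∂ABDE = BDE − ADE + ABE − ABD.
The 10×5 boundary matrix has rank 4 and Smith normal form diag(1,1,1,1).

Reading off H_k = ker ∂_k / im ∂_{k+1}:

  H_2: rank ker ∂_2 − rank ∂_3 = (10 − 6) − 4 = 0, and the invariant factors of ∂_3 are all 1, so H_2 ≅ 0.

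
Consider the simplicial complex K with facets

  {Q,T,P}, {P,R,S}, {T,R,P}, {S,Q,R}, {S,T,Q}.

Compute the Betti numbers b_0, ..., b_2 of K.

Order the vertices as P < Q < R < S < T. Listing each simplex with vertices in this order, K has dimension 2 with simplices:

  0-simplices (5): P, Q, R, S, T
  1-simplices (10): PQ, PR, PS, PT, QR, QS, QT, RS, RT, ST
  2-simplices (5): PQT, PRS, PRT, QRS, QST

Hence C_0 ≅ Z^5, C_1 ≅ Z^10, C_2 ≅ Z^5.

∂_1: C_1 → C_0 is given by ∂[p,q] = [q] − [p].
The resulting 5×10 matrix has rank 4, and its Smith normal form has invariant factors (1,1,1,1).

∂_2: C_2 → C_1 acts by ∂[p,q,r] = [q,r] − [p,r] + [p,q]. For instance
  ∂QRS = RS − QS + QR,
  ∂PRT = RT − PT + PR.
This gives a 10×5 integer matrix of rank 5; reducing to Smith normal form yields diagonal entries (1,1,1,1,1).

From H_k ≅ ker(∂_k) / im(∂_{k+1}) we obtain:

  H_0: rank C_0 − rank ∂_1 = 5 − 4 = 1, and the invariant factors of ∂_1 are all 1, so H_0 ≅ Z.
  H_1: rank ker ∂_1 − rank ∂_2 = (10 − 4) − 5 = 1, and the invariant factors of ∂_2 are all 1, so H_1 ≅ Z.
  H_2: rank ker ∂_2 − rank ∂_3 = (5 − 5) − 0 = 0, and there is no ∂_3, so H_2 ≅ 0.

Hence the Betti numbers are b_0 = 1, b_1 = 1, b_2 = 0.

b_0 = 1, b_1 = 1, b_2 = 0.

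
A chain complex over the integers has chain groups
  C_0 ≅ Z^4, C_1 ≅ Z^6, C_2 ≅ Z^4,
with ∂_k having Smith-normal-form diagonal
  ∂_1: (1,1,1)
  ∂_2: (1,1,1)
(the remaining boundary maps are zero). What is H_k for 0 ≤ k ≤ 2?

H_0: b_0 = 4 − 0 − 3 = 1; torsion from ∂_1 factors > 1: none. So H_0 ≅ Z.
H_1: b_1 = 6 − 3 − 3 = 0; torsion from ∂_2 factors > 1: none. So H_1 ≅ 0.
H_2: b_2 = 4 − 3 − 0 = 1; torsion from ∂_3 factors > 1: none. So H_2 ≅ Z.

H_0 ≅ Z,  H_1 = 0,  H_2 ≅ Z.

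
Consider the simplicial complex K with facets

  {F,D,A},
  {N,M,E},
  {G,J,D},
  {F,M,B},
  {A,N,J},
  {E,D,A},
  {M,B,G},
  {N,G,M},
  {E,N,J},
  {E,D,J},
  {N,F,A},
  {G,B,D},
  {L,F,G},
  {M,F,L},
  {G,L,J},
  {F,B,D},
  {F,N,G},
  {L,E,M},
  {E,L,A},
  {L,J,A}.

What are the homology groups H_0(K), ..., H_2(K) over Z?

H_0 = Z,  H_1 = Z ⊕ Z/2,  H_2 = 0.

Order the vertices as A < B < D < E < F < G < J < L < M < N. Listing each simplex with vertices in this order, K has dimension 2 with simplices:

  0-simplices (10): A, B, D, E, F, G, J, L, M, N
  1-simplices (30): AD, AE, AF, AJ, AL, AN, BD, BF, BG, BM, DE, DF, DG, DJ, EJ, EL, EM, EN, FG, FL, FM, FN, GJ, GL, GM, GN, JL, JN, LM, MN
  2-simplices (20): ADE, ADF, AEL, AFN, AJL, AJN, BDF, BDG, BFM, BGM, DEJ, DGJ, EJN, ELM, EMN, FGL, FGN, FLM, GJL, GMN

Hence C_0 ≅ Z^10, C_1 ≅ Z^30, C_2 ≅ Z^20.

Boundary ∂_1: C_1 → C_0 sends each edge [p,q] (with p < q) to q − p.
The resulting 10×30 matrix has rank 9, and its Smith normal form has invariant factors (1,1,1,1,1,1,1,1,1).

∂_2: C_2 → C_1 maps a triangle to the signed sum of its edges. For instance
  ∂ADF = DF − AF + AD,
  ∂BDF = DF − BF + BD.
The 30×20 boundary matrix has rank 20 and Smith normal form diag(1,1,1,1,1,1,1,1,1,1,1,1,1,1,1,1,1,1,1,2).

Now H_k = ker ∂_k / im ∂_{k+1}, so:

  H_0: rank C_0 − rank ∂_1 = 10 − 9 = 1, and the invariant factors of ∂_1 are all 1, so H_0 ≅ Z.
  H_1: rank ker ∂_1 − rank ∂_2 = (30 − 9) − 20 = 1, and ∂_2 has invariant factor 2 > 1, so H_1 ≅ Z ⊕ Z/2.
  H_2: rank ker ∂_2 − rank ∂_3 = (20 − 20) − 0 = 0, and there is no ∂_3, so H_2 ≅ 0.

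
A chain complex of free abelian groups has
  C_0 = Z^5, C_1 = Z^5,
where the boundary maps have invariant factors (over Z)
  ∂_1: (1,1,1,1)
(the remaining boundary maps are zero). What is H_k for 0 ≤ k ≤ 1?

H_0: b_0 = 5 − 0 − 4 = 1; torsion from ∂_1 factors > 1: none. So H_0 = Z.
H_1: b_1 = 5 − 4 − 0 = 1; torsion from ∂_2 factors > 1: none. So H_1 = Z.

H_0 = Z,  H_1 = Z.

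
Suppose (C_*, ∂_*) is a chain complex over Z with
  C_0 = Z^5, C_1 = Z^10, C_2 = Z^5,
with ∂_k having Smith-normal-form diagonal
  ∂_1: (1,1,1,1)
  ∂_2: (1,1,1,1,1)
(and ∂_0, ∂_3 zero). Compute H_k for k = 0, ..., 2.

H_0 ≅ Z,  H_1 ≅ Z,  H_2 = 0.

H_0: b_0 = 5 − 0 − 4 = 1; torsion from ∂_1 factors > 1: none. So H_0 ≅ Z.
H_1: b_1 = 10 − 4 − 5 = 1; torsion from ∂_2 factors > 1: none. So H_1 ≅ Z.
H_2: b_2 = 5 − 5 − 0 = 0; torsion from ∂_3 factors > 1: none. So H_2 ≅ 0.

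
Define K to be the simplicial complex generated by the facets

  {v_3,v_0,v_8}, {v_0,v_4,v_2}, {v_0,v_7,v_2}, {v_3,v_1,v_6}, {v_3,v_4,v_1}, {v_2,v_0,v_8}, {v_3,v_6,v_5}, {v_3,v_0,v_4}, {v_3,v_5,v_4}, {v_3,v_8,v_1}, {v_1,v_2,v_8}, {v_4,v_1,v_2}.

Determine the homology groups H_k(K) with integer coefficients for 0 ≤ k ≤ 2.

H_0 ≅ Z,  H_1 = 0,  H_2 ≅ Z.

K has 9 vertices, 19 edges, 12 triangles.
rank ∂_0 = 0, rank ∂_1 = 8 ⇒ b_0 = 9 − 0 − 8 = 1; all invariant factors of ∂_1 are 1 so no torsion. So H_0 ≅ Z.
rank ∂_1 = 8, rank ∂_2 = 11 ⇒ b_1 = 19 − 8 − 11 = 0; all invariant factors of ∂_2 are 1 so no torsion. So H_1 ≅ 0.
rank ∂_2 = 11, rank ∂_3 = 0 ⇒ b_2 = 12 − 11 − 0 = 1. So H_2 ≅ Z.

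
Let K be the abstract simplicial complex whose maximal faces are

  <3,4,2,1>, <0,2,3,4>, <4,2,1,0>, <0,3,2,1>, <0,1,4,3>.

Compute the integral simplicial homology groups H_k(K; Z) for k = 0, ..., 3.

H_0 ≅ Z,  H_1 = 0,  H_2 = 0,  H_3 ≅ Z.

Order the vertices as 0 < 1 < 2 < 3 < 4. Listing each simplex with vertices in this order, K has dimension 3 with simplices:

  0-simplices (5): [0], [1], [2], [3], [4]
  1-simplices (10): [0,1], [0,2], [0,3], [0,4], [1,2], [1,3], [1,4], [2,3], [2,4], [3,4]
  2-simplices (10): [0,1,2], [0,1,3], [0,1,4], [0,2,3], [0,2,4], [0,3,4], [1,2,3], [1,2,4], [1,3,4], [2,3,4]
  3-simplices (5): [0,1,2,3], [0,1,2,4], [0,1,3,4], [0,2,3,4], [1,2,3,4]

so the chain groups are C_0 ≅ Z^5, C_1 ≅ Z^10, C_2 ≅ Z^10, C_3 ≅ Z^5.

Boundary ∂_1: C_1 → C_0 maps an edge to its endpoints' difference, ∂[p,q] = q − p. For instance
  ∂[0,4] = [4] − [0].
The 5×10 boundary matrix has rank 4 and Smith normal form diag(1,1,1,1).

The boundary map ∂_2: C_2 → C_1 maps a triangle to the signed sum of its edges. For instance
  ∂[0,1,3] = [1,3] − [0,3] + [0,1],
  ∂[2,3,4] = [3,4] − [2,4] + [2,3].
As a 10×10 matrix over Z this has rank 6, with invariant factors (1,1,1,1,1,1).

∂_3: C_3 → C_2 sends each 3-simplex σ to the alternating sum Σ_i (−1)^i (σ with its i-th vertex removed). For instance
  ∂[0,1,2,3] = [1,2,3] − [0,2,3] + [0,1,3] − [0,1,2],
  ∂[1,2,3,4] = [2,3,4] − [1,3,4] + [1,2,4] − [1,2,3].
The 10×5 boundary matrix has rank 4 and Smith normal form diag(1,1,1,1).

From H_k ≅ ker(∂_k) / im(∂_{k+1}) we obtain:

  H_0: rank C_0 − rank ∂_1 = 5 − 4 = 1, and the invariant factors of ∂_1 are all 1, so H_0 ≅ Z.
  H_1: rank ker ∂_1 − rank ∂_2 = (10 − 4) − 6 = 0, and the invariant factors of ∂_2 are all 1, so H_1 ≅ 0.
  H_2: rank ker ∂_2 − rank ∂_3 = (10 − 6) − 4 = 0, and the invariant factors of ∂_3 are all 1, so H_2 ≅ 0.
  H_3: rank ker ∂_3 − rank ∂_4 = (5 − 4) − 0 = 1, and there is no ∂_4, so H_3 ≅ Z.

As a check, the Euler characteristic is 5 − 10 + 10 − 5 = 0, which agrees with 1 − 0 + 0 − 1 = 0.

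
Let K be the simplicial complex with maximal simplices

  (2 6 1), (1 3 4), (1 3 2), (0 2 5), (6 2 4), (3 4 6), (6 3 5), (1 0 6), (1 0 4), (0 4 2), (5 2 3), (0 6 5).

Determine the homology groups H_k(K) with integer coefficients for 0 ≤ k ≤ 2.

Fix the vertex order 0 < 1 < 2 < 3 < 4 < 5 < 6 and write every simplex with vertices in increasing order. Then dim K = 2 and the simplices of K are:

  0-simplices (7): [0], [1], [2], [3], [4], [5], [6]
  1-simplices (18): [0,1], [0,2], [0,4], [0,5], [0,6], [1,2], [1,3], [1,4], [1,6], [2,3], [2,4], [2,5], [2,6], [3,4], [3,5], [3,6], [4,6], [5,6]
  2-simplices (12): [0,1,4], [0,1,6], [0,2,4], [0,2,5], [0,5,6], [1,2,3], [1,2,6], [1,3,4], [2,3,5], [2,4,6], [3,4,6], [3,5,6]

so the chain groups are C_0 ≅ Z^7, C_1 ≅ Z^18, C_2 ≅ Z^12.

∂_1: C_1 → C_0 maps an edge to its endpoints' difference, ∂[p,q] = q − p. For instance
  ∂[5,6] = [6] − [5].
As a 7×18 matrix over Z this has rank 6, with invariant factors (1,1,1,1,1,1).

The boundary map ∂_2: C_2 → C_1 maps a triangle to the signed sum of its edges. For instance
  ∂[0,2,4] = [2,4] − [0,4] + [0,2],
  ∂[3,4,6] = [4,6] − [3,6] + [3,4].
This gives a 18×12 integer matrix of rank 12; reducing to Smith normal form yields diagonal entries (1,1,1,1,1,1,1,1,1,1,1,2).

Reading off H_k = ker ∂_k / im ∂_{k+1}:

  H_0: rank C_0 − rank ∂_1 = 7 − 6 = 1, and the invariant factors of ∂_1 are all 1, so H_0 ≅ Z.
  H_1: rank ker ∂_1 − rank ∂_2 = (18 − 6) − 12 = 0, and ∂_2 has invariant factor 2 > 1, so H_1 ≅ Z/2.
  H_2: rank ker ∂_2 − rank ∂_3 = (12 − 12) − 0 = 0, and there is no ∂_3, so H_2 ≅ 0.

As a check, the Euler characteristic is 7 − 18 + 12 = 1, which agrees with 1 − 0 + 0 = 1.
(K is a triangulation of the real projective plane RP^2.)

H_0 = Z,  H_1 = Z/2,  H_2 = 0.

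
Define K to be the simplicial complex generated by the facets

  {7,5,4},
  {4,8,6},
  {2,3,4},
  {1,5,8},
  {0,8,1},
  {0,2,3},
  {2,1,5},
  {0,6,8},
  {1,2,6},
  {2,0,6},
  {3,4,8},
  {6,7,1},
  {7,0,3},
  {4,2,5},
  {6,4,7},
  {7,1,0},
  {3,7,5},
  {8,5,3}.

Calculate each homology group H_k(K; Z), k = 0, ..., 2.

We work with the vertex ordering 0 < 1 < 2 < 3 < 4 < 5 < 6 < 7 < 8. The simplices of K, each written with vertices in increasing order, are:

  0-simplices (9): [0], [1], [2], [3], [4], [5], [6], [7], [8]
  1-simplices (27): (27 of them)
  2-simplices (18): [0,1,7], [0,1,8], [0,2,3], [0,2,6], [0,3,7], [0,6,8], [1,2,5], [1,2,6], [1,5,8], [1,6,7], [2,3,4], [2,4,5], [3,4,8], [3,5,7], [3,5,8], [4,5,7], [4,6,7], [4,6,8]

Hence C_0 ≅ Z^9, C_1 ≅ Z^27, C_2 ≅ Z^18.

∂_1: C_1 → C_0 is given by ∂[p,q] = [q] − [p]. For instance
  ∂[3,4] = [4] − [3].
As a 9×27 matrix over Z this has rank 8, with invariant factors (1,1,1,1,1,1,1,1).

The boundary map ∂_2: C_2 → C_1 sends each 2-simplex [p,q,r] to [q,r] − [p,r] + [p,q]. For instance
  ∂[4,6,7] = [6,7] − [4,7] + [4,6],
  ∂[0,6,8] = [6,8] − [0,8] + [0,6].
This gives a 27×18 integer matrix of rank 18; reducing to Smith normal form yields diagonal entries (1,1,1,1,1,1,1,1,1,1,1,1,1,1,1,1,1,2).

From H_k ≅ ker(∂_k) / im(∂_{k+1}) we obtain:

  H_0: rank C_0 − rank ∂_1 = 9 − 8 = 1, and the invariant factors of ∂_1 are all 1, so H_0 ≅ Z.
  H_1: rank ker ∂_1 − rank ∂_2 = (27 − 8) − 18 = 1, and ∂_2 has invariant factor 2 > 1, so H_1 ≅ Z ⊕ Z_2.
  H_2: rank ker ∂_2 − rank ∂_3 = (18 − 18) − 0 = 0, and there is no ∂_3, so H_2 ≅ 0.

H_0 ≅ Z,  H_1 ≅ Z ⊕ Z_2,  H_2 = 0.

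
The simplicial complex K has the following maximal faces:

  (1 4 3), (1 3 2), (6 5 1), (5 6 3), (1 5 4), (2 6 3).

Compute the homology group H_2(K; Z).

H_2 = 0.

Order the vertices as 1 < 2 < 3 < 4 < 5 < 6. Listing each simplex with vertices in this order, K has dimension 2 with simplices:

  0-simplices (6): [1], [2], [3], [4], [5], [6]
  1-simplices (12): [1,2], [1,3], [1,4], [1,5], [1,6], [2,3], [2,6], [3,4], [3,5], [3,6], [4,5], [5,6]
  2-simplices (6): [1,2,3], [1,3,4], [1,4,5], [1,5,6], [2,3,6], [3,5,6]

Hence C_0 ≅ Z^6, C_1 ≅ Z^12, C_2 ≅ Z^6.

Boundary ∂_1: C_1 → C_0 is given by ∂[p,q] = [q] − [p]. For instance
  ∂[3,6] = [6] − [3].
As a 6×12 matrix over Z this has rank 5, with invariant factors (1,1,1,1,1).

The boundary map ∂_2: C_2 → C_1 acts by ∂[p,q,r] = [q,r] − [p,r] + [p,q]. For instance
  ∂[1,4,5] = [4,5] − [1,5] + [1,4],
  ∂[3,5,6] = [5,6] − [3,6] + [3,5].
The 12×6 boundary matrix has rank 6 and Smith normal form diag(1,1,1,1,1,1).

From H_k ≅ ker(∂_k) / im(∂_{k+1}) we obtain:

  H_2: rank ker ∂_2 − rank ∂_3 = (6 − 6) − 0 = 0, and there is no ∂_3, so H_2 ≅ 0.

(K is a triangulation of the cylinder S^1 x I.)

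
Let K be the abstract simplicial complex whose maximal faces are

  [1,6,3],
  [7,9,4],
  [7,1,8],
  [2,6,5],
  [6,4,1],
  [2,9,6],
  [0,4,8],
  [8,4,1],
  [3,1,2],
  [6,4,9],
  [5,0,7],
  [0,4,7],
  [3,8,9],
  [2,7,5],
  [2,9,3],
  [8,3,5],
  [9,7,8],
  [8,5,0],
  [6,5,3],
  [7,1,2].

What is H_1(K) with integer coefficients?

Fix the vertex order 0 < 1 < 2 < 3 < 4 < 5 < 6 < 7 < 8 < 9 and write every simplex with vertices in increasing order. Then dim K = 2 and the simplices of K are:

  0-simplices (10): [0], [1], [2], [3], [4], [5], [6], [7], [8], [9]
  1-simplices (30): (30 of them)
  2-simplices (20): (20 of them)

so the chain groups are C_0 ≅ Z^10, C_1 ≅ Z^30, C_2 ≅ Z^20.

The boundary map ∂_1: C_1 → C_0 sends each edge [p,q] (with p < q) to q − p.
This gives a 10×30 integer matrix of rank 9; reducing to Smith normal form yields diagonal entries (1,1,1,1,1,1,1,1,1).

The boundary map ∂_2: C_2 → C_1 sends each 2-simplex [p,q,r] to [q,r] − [p,r] + [p,q]. For instance
  ∂[4,7,9] = [7,9] − [4,9] + [4,7],
  ∂[1,2,7] = [2,7] − [1,7] + [1,2].
The resulting 30×20 matrix has rank 20, and its Smith normal form has invariant factors (1,1,1,1,1,1,1,1,1,1,1,1,1,1,1,1,1,1,1,2).

Computing H_k = (kernel of ∂_k) / (image of ∂_{k+1}):

  H_1: rank ker ∂_1 − rank ∂_2 = (30 − 9) − 20 = 1, and ∂_2 has invariant factor 2 > 1, so H_1 ≅ Z ⊕ Z_2.

(K is a triangulation of the Klein bottle.)

H_1 = Z ⊕ Z_2.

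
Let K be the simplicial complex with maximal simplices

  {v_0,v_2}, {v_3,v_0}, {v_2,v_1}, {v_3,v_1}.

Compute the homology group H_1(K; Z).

Order the vertices as v_0 < v_1 < v_2 < v_3. Listing each simplex with vertices in this order, K has dimension 1 with simplices:

  0-simplices (4): [v_0], [v_1], [v_2], [v_3]
  1-simplices (4): [v_0,v_2], [v_0,v_3], [v_1,v_2], [v_1,v_3]

Hence C_0 ≅ Z^4, C_1 ≅ Z^4.

Boundary ∂_1: C_1 → C_0 is given by ∂[p,q] = [q] − [p]. For instance
  ∂[v_0,v_2] = [v_2] − [v_0].
The 4×4 boundary matrix has rank 3 and Smith normal form diag(1,1,1).

Now H_k = ker ∂_k / im ∂_{k+1}, so:

  H_1: rank ker ∂_1 − rank ∂_2 = (4 − 3) − 0 = 1, and there is no ∂_2, so H_1 ≅ Z.

H_1 = Z.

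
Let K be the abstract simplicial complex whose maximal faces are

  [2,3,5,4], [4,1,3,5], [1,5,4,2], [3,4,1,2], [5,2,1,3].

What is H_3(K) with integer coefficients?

Take the total order 1 < 2 < 3 < 4 < 5 on the vertex set. Then K (dimension 3) consists of the simplices:

  0-simplices (5): [1], [2], [3], [4], [5]
  1-simplices (10): [1,2], [1,3], [1,4], [1,5], [2,3], [2,4], [2,5], [3,4], [3,5], [4,5]
  2-simplices (10): [1,2,3], [1,2,4], [1,2,5], [1,3,4], [1,3,5], [1,4,5], [2,3,4], [2,3,5], [2,4,5], [3,4,5]
  3-simplices (5): [1,2,3,4], [1,2,3,5], [1,2,4,5], [1,3,4,5], [2,3,4,5]

giving chain groups C_0 ≅ Z^5, C_1 ≅ Z^10, C_2 ≅ Z^10, C_3 ≅ Z^5.

Boundary ∂_1: C_1 → C_0 maps an edge to its endpoints' difference, ∂[p,q] = q − p. For instance
  ∂[3,5] = [5] − [3].
As a 5×10 matrix over Z this has rank 4, with invariant factors (1,1,1,1).

The boundary map ∂_2: C_2 → C_1 acts by ∂[p,q,r] = [q,r] − [p,r] + [p,q]. For instance
  ∂[1,4,5] = [4,5] − [1,5] + [1,4],
  ∂[2,3,4] = [3,4] − [2,4] + [2,3].
The resulting 10×10 matrix has rank 6, and its Smith normal form has invariant factors (1,1,1,1,1,1).

∂_3: C_3 → C_2 sends each 3-simplex σ to the alternating sum Σ_i (−1)^i (σ with its i-th vertex removed). For instance
  ∂[1,2,3,4] = [2,3,4] − [1,3,4] + [1,2,4] − [1,2,3],
  ∂[1,3,4,5] = [3,4,5] − [1,4,5] + [1,3,5] − [1,3,4].
As a 10×5 matrix over Z this has rank 4, with invariant factors (1,1,1,1).

Computing H_k = (kernel of ∂_k) / (image of ∂_{k+1}):

  H_3: rank ker ∂_3 − rank ∂_4 = (5 − 4) − 0 = 1, and there is no ∂_4, so H_3 ≅ Z.

H_3 ≅ Z.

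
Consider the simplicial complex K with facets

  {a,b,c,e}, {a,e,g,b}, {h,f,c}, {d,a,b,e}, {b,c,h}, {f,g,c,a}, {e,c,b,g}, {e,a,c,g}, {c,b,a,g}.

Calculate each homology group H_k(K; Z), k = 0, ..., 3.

H_0 = Z,  H_1 = 0,  H_2 = 0,  H_3 = Z.

K has 8 vertices, 19 edges, 18 triangles, 7 3-simplices.
rank ∂_0 = 0, rank ∂_1 = 7 ⇒ b_0 = 8 − 0 − 7 = 1; all invariant factors of ∂_1 are 1 so no torsion. So H_0 ≅ Z.
rank ∂_1 = 7, rank ∂_2 = 12 ⇒ b_1 = 19 − 7 − 12 = 0; all invariant factors of ∂_2 are 1 so no torsion. So H_1 ≅ 0.
rank ∂_2 = 12, rank ∂_3 = 6 ⇒ b_2 = 18 − 12 − 6 = 0; all invariant factors of ∂_3 are 1 so no torsion. So H_2 ≅ 0.
rank ∂_3 = 6, rank ∂_4 = 0 ⇒ b_3 = 7 − 6 − 0 = 1. So H_3 ≅ Z.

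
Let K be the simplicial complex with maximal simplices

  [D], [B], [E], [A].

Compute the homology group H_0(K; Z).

Fix the vertex order A < B < D < E and write every simplex with vertices in increasing order. Then dim K = 0 and the simplices of K are:

  0-simplices (4): A, B, D, E

Hence C_0 ≅ Z^4.

Reading off H_k = ker ∂_k / im ∂_{k+1}:

  H_0: rank C_0 − rank ∂_1 = 4 − 0 = 4, and there is no ∂_1, so H_0 ≅ Z^4.

H_0 = Z^4.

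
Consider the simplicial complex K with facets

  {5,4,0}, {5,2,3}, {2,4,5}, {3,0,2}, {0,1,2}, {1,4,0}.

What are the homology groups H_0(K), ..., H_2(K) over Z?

K has 6 vertices, 12 edges, 6 triangles.
rank ∂_0 = 0, rank ∂_1 = 5 ⇒ b_0 = 6 − 0 − 5 = 1; all invariant factors of ∂_1 are 1 so no torsion. So H_0 ≅ Z.
rank ∂_1 = 5, rank ∂_2 = 6 ⇒ b_1 = 12 − 5 − 6 = 1; all invariant factors of ∂_2 are 1 so no torsion. So H_1 ≅ Z.
rank ∂_2 = 6, rank ∂_3 = 0 ⇒ b_2 = 6 − 6 − 0 = 0. So H_2 ≅ 0.

H_0 = Z,  H_1 = Z,  H_2 = 0.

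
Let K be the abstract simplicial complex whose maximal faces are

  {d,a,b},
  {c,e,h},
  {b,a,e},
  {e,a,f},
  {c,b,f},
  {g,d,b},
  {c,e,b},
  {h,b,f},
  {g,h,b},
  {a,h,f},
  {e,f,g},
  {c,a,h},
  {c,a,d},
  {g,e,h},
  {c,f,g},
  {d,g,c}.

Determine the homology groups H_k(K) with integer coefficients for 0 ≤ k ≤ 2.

H_0 = Z,  H_1 = Z^2,  H_2 = Z.

Fix the vertex order a < b < c < d < e < f < g < h and write every simplex with vertices in increasing order. Then dim K = 2 and the simplices of K are:

  0-simplices (8): a, b, c, d, e, f, g, h
  1-simplices (24): ab, ac, ad, ae, af, ah, bc, bd, be, bf, bg, bh, cd, ce, cf, cg, ch, dg, ef, eg, eh, fg, fh, gh
  2-simplices (16): abd, abe, acd, ach, aef, afh, bce, bcf, bdg, bfh, bgh, cdg, ceh, cfg, efg, egh

so the chain groups are C_0 ≅ Z^8, C_1 ≅ Z^24, C_2 ≅ Z^16.

The boundary map ∂_1: C_1 → C_0 is given by ∂[p,q] = [q] − [p].
The 8×24 boundary matrix has rank 7 and Smith normal form diag(1,1,1,1,1,1,1).

The boundary map ∂_2: C_2 → C_1 maps a triangle to the signed sum of its edges. For instance
  ∂cdg = dg − cg + cd,
  ∂aef = ef − af + ae.
The 24×16 boundary matrix has rank 15 and Smith normal form diag(1,1,1,1,1,1,1,1,1,1,1,1,1,1,1).

Now H_k = ker ∂_k / im ∂_{k+1}, so:

  H_0: rank C_0 − rank ∂_1 = 8 − 7 = 1, and the invariant factors of ∂_1 are all 1, so H_0 = Z.
  H_1: rank ker ∂_1 − rank ∂_2 = (24 − 7) − 15 = 2, and the invariant factors of ∂_2 are all 1, so H_1 = Z^2.
  H_2: rank ker ∂_2 − rank ∂_3 = (16 − 15) − 0 = 1, and there is no ∂_3, so H_2 = Z.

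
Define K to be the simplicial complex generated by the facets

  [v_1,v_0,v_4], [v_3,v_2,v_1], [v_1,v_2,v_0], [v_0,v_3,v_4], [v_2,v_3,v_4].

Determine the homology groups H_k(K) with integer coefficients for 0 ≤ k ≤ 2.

Take the total order v_0 < v_1 < v_2 < v_3 < v_4 on the vertex set. Then K (dimension 2) consists of the simplices:

  0-simplices (5): [v_0], [v_1], [v_2], [v_3], [v_4]
  1-simplices (10): [v_0,v_1], [v_0,v_2], [v_0,v_3], [v_0,v_4], [v_1,v_2], [v_1,v_3], [v_1,v_4], [v_2,v_3], [v_2,v_4], [v_3,v_4]
  2-simplices (5): [v_0,v_1,v_2], [v_0,v_1,v_4], [v_0,v_3,v_4], [v_1,v_2,v_3], [v_2,v_3,v_4]

so the chain groups are C_0 ≅ Z^5, C_1 ≅ Z^10, C_2 ≅ Z^5.

The boundary map ∂_1: C_1 → C_0 maps an edge to its endpoints' difference, ∂[p,q] = q − p.
The resulting 5×10 matrix has rank 4, and its Smith normal form has invariant factors (1,1,1,1).

The boundary map ∂_2: C_2 → C_1 acts by ∂[p,q,r] = [q,r] − [p,r] + [p,q]. For instance
  ∂[v_1,v_2,v_3] = [v_2,v_3] − [v_1,v_3] + [v_1,v_2],
  ∂[v_0,v_1,v_4] = [v_1,v_4] − [v_0,v_4] + [v_0,v_1].
This gives a 10×5 integer matrix of rank 5; reducing to Smith normal form yields diagonal entries (1,1,1,1,1).

Now H_k = ker ∂_k / im ∂_{k+1}, so:

  H_0: rank C_0 − rank ∂_1 = 5 − 4 = 1, and the invariant factors of ∂_1 are all 1, so H_0 ≅ Z.
  H_1: rank ker ∂_1 − rank ∂_2 = (10 − 4) − 5 = 1, and the invariant factors of ∂_2 are all 1, so H_1 ≅ Z.
  H_2: rank ker ∂_2 − rank ∂_3 = (5 − 5) − 0 = 0, and there is no ∂_3, so H_2 ≅ 0.

(K is a triangulation of the Möbius band.)

H_0 ≅ Z,  H_1 ≅ Z,  H_2 = 0.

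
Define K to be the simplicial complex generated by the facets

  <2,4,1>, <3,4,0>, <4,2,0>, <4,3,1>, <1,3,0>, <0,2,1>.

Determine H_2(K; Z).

We work with the vertex ordering 0 < 1 < 2 < 3 < 4. The simplices of K, each written with vertices in increasing order, are:

  0-simplices (5): [0], [1], [2], [3], [4]
  1-simplices (9): [0,1], [0,2], [0,3], [0,4], [1,2], [1,3], [1,4], [2,4], [3,4]
  2-simplices (6): [0,1,2], [0,1,3], [0,2,4], [0,3,4], [1,2,4], [1,3,4]

giving chain groups C_0 ≅ Z^5, C_1 ≅ Z^9, C_2 ≅ Z^6.

Boundary ∂_1: C_1 → C_0 is given by ∂[p,q] = [q] − [p]. For instance
  ∂[1,3] = [3] − [1].
The 5×9 boundary matrix has rank 4 and Smith normal form diag(1,1,1,1).

The boundary map ∂_2: C_2 → C_1 sends each 2-simplex [p,q,r] to [q,r] − [p,r] + [p,q]. For instance
  ∂[0,3,4] = [3,4] − [0,4] + [0,3],
  ∂[0,2,4] = [2,4] − [0,4] + [0,2].
This gives a 9×6 integer matrix of rank 5; reducing to Smith normal form yields diagonal entries (1,1,1,1,1).

Now H_k = ker ∂_k / im ∂_{k+1}, so:

  H_2: rank ker ∂_2 − rank ∂_3 = (6 − 5) − 0 = 1, and there is no ∂_3, so H_2 = Z.

H_2 ≅ Z.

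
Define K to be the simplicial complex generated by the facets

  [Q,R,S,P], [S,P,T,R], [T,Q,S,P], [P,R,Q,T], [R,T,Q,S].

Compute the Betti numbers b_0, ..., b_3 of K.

b_0 = 1, b_1 = 0, b_2 = 0, b_3 = 1.

Take the total order P < Q < R < S < T on the vertex set. Then K (dimension 3) consists of the simplices:

  0-simplices (5): P, Q, R, S, T
  1-simplices (10): PQ, PR, PS, PT, QR, QS, QT, RS, RT, ST
  2-simplices (10): PQR, PQS, PQT, PRS, PRT, PST, QRS, QRT, QST, RST
  3-simplices (5): PQRS, PQRT, PQST, PRST, QRST

Hence C_0 ≅ Z^5, C_1 ≅ Z^10, C_2 ≅ Z^10, C_3 ≅ Z^5.

∂_1: C_1 → C_0 sends each edge [p,q] (with p < q) to q − p.
As a 5×10 matrix over Z this has rank 4, with invariant factors (1,1,1,1).

The boundary map ∂_2: C_2 → C_1 sends each 2-simplex [p,q,r] to [q,r] − [p,r] + [p,q]. For instance
  ∂PST = ST − PT + PS,
  ∂PQT = QT − PT + PQ.
As a 10×10 matrix over Z this has rank 6, with invariant factors (1,1,1,1,1,1).

Boundary ∂_3: C_3 → C_2 sends each 3-simplex σ to the alternating sum Σ_i (−1)^i (σ with its i-th vertex removed). For instance
  ∂PQRS = QRS − PRS + PQS − PQR,
  ∂PQRT = QRT − PRT + PQT − PQR.
As a 10×5 matrix over Z this has rank 4, with invariant factors (1,1,1,1).

Computing H_k = (kernel of ∂_k) / (image of ∂_{k+1}):

  H_0: rank C_0 − rank ∂_1 = 5 − 4 = 1, and the invariant factors of ∂_1 are all 1, so H_0 = Z.
  H_1: rank ker ∂_1 − rank ∂_2 = (10 − 4) − 6 = 0, and the invariant factors of ∂_2 are all 1, so H_1 = 0.
  H_2: rank ker ∂_2 − rank ∂_3 = (10 − 6) − 4 = 0, and the invariant factors of ∂_3 are all 1, so H_2 = 0.
  H_3: rank ker ∂_3 − rank ∂_4 = (5 − 4) − 0 = 1, and there is no ∂_4, so H_3 = Z.

(K is a triangulation of the 3-sphere S^3.)

Hence the Betti numbers are b_0 = 1, b_1 = 0, b_2 = 0, b_3 = 1.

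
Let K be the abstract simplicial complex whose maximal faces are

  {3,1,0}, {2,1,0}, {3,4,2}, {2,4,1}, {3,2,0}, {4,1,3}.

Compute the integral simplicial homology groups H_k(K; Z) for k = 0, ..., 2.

H_0 ≅ Z,  H_1 = 0,  H_2 ≅ Z.

Order the vertices as 0 < 1 < 2 < 3 < 4. Listing each simplex with vertices in this order, K has dimension 2 with simplices:

  0-simplices (5): [0], [1], [2], [3], [4]
  1-simplices (9): [0,1], [0,2], [0,3], [1,2], [1,3], [1,4], [2,3], [2,4], [3,4]
  2-simplices (6): [0,1,2], [0,1,3], [0,2,3], [1,2,4], [1,3,4], [2,3,4]

so the chain groups are C_0 ≅ Z^5, C_1 ≅ Z^9, C_2 ≅ Z^6.

∂_1: C_1 → C_0 maps an edge to its endpoints' difference, ∂[p,q] = q − p. For instance
  ∂[2,4] = [4] − [2].
As a 5×9 matrix over Z this has rank 4, with invariant factors (1,1,1,1).

The boundary map ∂_2: C_2 → C_1 acts by ∂[p,q,r] = [q,r] − [p,r] + [p,q]. For instance
  ∂[0,2,3] = [2,3] − [0,3] + [0,2],
  ∂[1,2,4] = [2,4] − [1,4] + [1,2].
As a 9×6 matrix over Z this has rank 5, with invariant factors (1,1,1,1,1).

From H_k ≅ ker(∂_k) / im(∂_{k+1}) we obtain:

  H_0: rank C_0 − rank ∂_1 = 5 − 4 = 1, and the invariant factors of ∂_1 are all 1, so H_0 ≅ Z.
  H_1: rank ker ∂_1 − rank ∂_2 = (9 − 4) − 5 = 0, and the invariant factors of ∂_2 are all 1, so H_1 ≅ 0.
  H_2: rank ker ∂_2 − rank ∂_3 = (6 − 5) − 0 = 1, and there is no ∂_3, so H_2 ≅ Z.

As a check, the Euler characteristic is 5 − 9 + 6 = 2, which agrees with 1 − 0 + 1 = 2.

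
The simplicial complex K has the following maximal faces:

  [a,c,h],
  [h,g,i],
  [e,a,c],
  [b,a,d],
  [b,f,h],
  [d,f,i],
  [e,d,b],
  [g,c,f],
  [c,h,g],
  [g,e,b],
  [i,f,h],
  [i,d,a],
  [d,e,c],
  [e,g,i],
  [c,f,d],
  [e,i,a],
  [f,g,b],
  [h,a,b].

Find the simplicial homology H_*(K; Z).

H_0 ≅ Z,  H_1 ≅ Z ⊕ Z/2Z,  H_2 = 0.

We work with the vertex ordering a < b < c < d < e < f < g < h < i. The simplices of K, each written with vertices in increasing order, are:

  0-simplices (9): a, b, c, d, e, f, g, h, i
  1-simplices (27): ab, ac, ad, ae, ah, ai, bd, be, bf, bg, bh, cd, ce, cf, cg, ch, de, df, di, eg, ei, fg, fh, fi, gh, gi, hi
  2-simplices (18): abd, abh, ace, ach, adi, aei, bde, beg, bfg, bfh, cde, cdf, cfg, cgh, dfi, egi, fhi, ghi

Hence C_0 ≅ Z^9, C_1 ≅ Z^27, C_2 ≅ Z^18.

∂_1: C_1 → C_0 is given by ∂[p,q] = [q] − [p]. For instance
  ∂ei = i − e.
The resulting 9×27 matrix has rank 8, and its Smith normal form has invariant factors (1,1,1,1,1,1,1,1).

∂_2: C_2 → C_1 acts by ∂[p,q,r] = [q,r] − [p,r] + [p,q]. For instance
  ∂cfg = fg − cg + cf,
  ∂abd = bd − ad + ab.
The 27×18 boundary matrix has rank 18 and Smith normal form diag(1,1,1,1,1,1,1,1,1,1,1,1,1,1,1,1,1,2).

Now H_k = ker ∂_k / im ∂_{k+1}, so:

  H_0: rank C_0 − rank ∂_1 = 9 − 8 = 1, and the invariant factors of ∂_1 are all 1, so H_0 ≅ Z.
  H_1: rank ker ∂_1 − rank ∂_2 = (27 − 8) − 18 = 1, and ∂_2 has invariant factor 2 > 1, so H_1 ≅ Z ⊕ Z/2Z.
  H_2: rank ker ∂_2 − rank ∂_3 = (18 − 18) − 0 = 0, and there is no ∂_3, so H_2 ≅ 0.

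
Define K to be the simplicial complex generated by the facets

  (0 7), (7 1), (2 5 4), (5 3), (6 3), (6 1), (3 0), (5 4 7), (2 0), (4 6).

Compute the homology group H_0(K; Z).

Take the total order 0 < 1 < 2 < 3 < 4 < 5 < 6 < 7 on the vertex set. Then K (dimension 2) consists of the simplices:

  0-simplices (8): [0], [1], [2], [3], [4], [5], [6], [7]
  1-simplices (13): [0,2], [0,3], [0,7], [1,6], [1,7], [2,4], [2,5], [3,5], [3,6], [4,5], [4,6], [4,7], [5,7]
  2-simplices (2): [2,4,5], [4,5,7]

so the chain groups are C_0 ≅ Z^8, C_1 ≅ Z^13, C_2 ≅ Z^2.

Boundary ∂_1: C_1 → C_0 sends each edge [p,q] (with p < q) to q − p. For instance
  ∂[4,7] = [7] − [4].
The resulting 8×13 matrix has rank 7, and its Smith normal form has invariant factors (1,1,1,1,1,1,1).

Boundary ∂_2: C_2 → C_1 sends each 2-simplex [p,q,r] to [q,r] − [p,r] + [p,q]. For instance
  ∂[4,5,7] = [5,7] − [4,7] + [4,5],
  ∂[2,4,5] = [4,5] − [2,5] + [2,4].
The 13×2 boundary matrix has rank 2 and Smith normal form diag(1,1).

Reading off H_k = ker ∂_k / im ∂_{k+1}:

  H_0: rank C_0 − rank ∂_1 = 8 − 7 = 1, and the invariant factors of ∂_1 are all 1, so H_0 ≅ Z.

H_0 ≅ Z.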